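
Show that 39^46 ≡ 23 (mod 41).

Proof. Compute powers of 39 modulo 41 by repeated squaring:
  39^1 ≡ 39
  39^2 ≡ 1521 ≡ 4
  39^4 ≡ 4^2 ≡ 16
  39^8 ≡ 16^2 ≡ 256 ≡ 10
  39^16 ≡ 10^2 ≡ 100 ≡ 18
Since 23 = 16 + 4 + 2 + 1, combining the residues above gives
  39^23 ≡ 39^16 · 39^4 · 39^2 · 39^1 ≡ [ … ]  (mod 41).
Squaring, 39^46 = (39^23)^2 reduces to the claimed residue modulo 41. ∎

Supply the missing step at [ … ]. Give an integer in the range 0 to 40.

33

Multiply the listed residues: 18 · 16 · 4 · 39 = 288 → 1152 → 44928.
Reducing modulo 41: 44928 = 1095·41 + 33, so 39^23 ≡ 33.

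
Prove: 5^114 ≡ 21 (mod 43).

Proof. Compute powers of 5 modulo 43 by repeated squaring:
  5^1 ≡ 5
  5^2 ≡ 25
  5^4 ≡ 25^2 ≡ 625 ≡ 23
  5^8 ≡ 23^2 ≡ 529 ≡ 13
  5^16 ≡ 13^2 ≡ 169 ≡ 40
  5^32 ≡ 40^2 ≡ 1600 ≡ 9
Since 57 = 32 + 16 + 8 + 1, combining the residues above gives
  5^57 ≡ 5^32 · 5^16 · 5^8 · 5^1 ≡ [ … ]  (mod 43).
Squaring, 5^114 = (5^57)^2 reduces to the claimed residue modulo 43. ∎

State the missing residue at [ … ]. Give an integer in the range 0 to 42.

5^32 · 5^16 · 5^8 · 5^1 ≡ 9 · 40 · 13 · 5 = 23400.
23400 mod 43 = 8, so 5^57 ≡ 8 (mod 43).

8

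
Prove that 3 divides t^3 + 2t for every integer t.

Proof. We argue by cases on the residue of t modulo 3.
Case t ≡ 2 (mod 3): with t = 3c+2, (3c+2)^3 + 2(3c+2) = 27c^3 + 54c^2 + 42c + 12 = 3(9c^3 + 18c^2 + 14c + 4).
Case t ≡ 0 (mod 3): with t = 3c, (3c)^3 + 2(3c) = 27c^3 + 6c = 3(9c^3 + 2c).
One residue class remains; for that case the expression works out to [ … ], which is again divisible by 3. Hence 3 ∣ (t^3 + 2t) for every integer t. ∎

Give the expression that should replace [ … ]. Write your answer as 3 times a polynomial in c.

3(9c^3 + 9c^2 + 5c + 1)

Only t ≡ 1 (mod 3) is unaccounted for. Put t = 3c+1:
(3c+1)^3 + 2(3c+1) expands to 27c^3 + 27c^2 + 15c + 3,
and factoring out 3 leaves 3(9c^3 + 9c^2 + 5c + 1).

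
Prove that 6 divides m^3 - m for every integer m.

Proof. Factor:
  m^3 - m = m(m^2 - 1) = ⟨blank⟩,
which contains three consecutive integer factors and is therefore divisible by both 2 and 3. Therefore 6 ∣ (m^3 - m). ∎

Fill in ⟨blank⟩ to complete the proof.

(m - 1)m(m + 1)

m(m^2 - 1) = m(m - 1)(m + 1) = (m - 1)m(m + 1).
These three factors are consecutive integers, so their product is divisible by 6.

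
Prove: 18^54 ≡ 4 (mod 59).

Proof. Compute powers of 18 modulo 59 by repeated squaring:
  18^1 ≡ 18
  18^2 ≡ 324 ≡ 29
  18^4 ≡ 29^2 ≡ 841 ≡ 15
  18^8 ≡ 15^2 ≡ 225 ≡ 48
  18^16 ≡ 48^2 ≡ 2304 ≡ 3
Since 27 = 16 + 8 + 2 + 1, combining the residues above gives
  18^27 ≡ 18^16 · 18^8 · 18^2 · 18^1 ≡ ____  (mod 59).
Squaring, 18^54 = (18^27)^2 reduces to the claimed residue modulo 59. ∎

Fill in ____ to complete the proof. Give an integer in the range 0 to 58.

18^16 · 18^8 · 18^2 · 18^1 ≡ 3 · 48 · 29 · 18 = 75168.
75168 mod 59 = 2, so 18^27 ≡ 2 (mod 59).

2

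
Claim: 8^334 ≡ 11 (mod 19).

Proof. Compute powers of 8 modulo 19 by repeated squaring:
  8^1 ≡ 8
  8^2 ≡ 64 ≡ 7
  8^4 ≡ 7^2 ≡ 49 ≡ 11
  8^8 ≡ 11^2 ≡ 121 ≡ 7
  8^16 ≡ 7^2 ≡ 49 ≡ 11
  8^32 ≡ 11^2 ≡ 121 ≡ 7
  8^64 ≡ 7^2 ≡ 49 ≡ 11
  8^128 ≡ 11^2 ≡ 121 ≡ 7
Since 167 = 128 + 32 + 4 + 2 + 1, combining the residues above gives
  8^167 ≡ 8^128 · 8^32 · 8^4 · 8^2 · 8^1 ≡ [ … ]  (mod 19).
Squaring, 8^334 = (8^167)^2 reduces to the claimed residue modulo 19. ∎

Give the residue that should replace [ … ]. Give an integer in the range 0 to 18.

12

8^128 · 8^32 · 8^4 · 8^2 · 8^1 ≡ 7 · 7 · 11 · 7 · 8 = 30184.
30184 mod 19 = 12, so 8^167 ≡ 12 (mod 19).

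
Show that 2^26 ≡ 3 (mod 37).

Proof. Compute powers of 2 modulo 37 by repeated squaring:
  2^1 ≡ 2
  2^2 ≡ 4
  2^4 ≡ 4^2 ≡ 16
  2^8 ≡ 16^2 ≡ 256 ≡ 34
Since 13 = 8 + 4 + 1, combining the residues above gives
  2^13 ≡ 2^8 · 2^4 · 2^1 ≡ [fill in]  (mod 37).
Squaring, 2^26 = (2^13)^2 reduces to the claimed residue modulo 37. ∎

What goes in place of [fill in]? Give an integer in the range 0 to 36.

15

2^8 · 2^4 · 2^1 ≡ 34 · 16 · 2 = 1088.
1088 mod 37 = 15, so 2^13 ≡ 15 (mod 37).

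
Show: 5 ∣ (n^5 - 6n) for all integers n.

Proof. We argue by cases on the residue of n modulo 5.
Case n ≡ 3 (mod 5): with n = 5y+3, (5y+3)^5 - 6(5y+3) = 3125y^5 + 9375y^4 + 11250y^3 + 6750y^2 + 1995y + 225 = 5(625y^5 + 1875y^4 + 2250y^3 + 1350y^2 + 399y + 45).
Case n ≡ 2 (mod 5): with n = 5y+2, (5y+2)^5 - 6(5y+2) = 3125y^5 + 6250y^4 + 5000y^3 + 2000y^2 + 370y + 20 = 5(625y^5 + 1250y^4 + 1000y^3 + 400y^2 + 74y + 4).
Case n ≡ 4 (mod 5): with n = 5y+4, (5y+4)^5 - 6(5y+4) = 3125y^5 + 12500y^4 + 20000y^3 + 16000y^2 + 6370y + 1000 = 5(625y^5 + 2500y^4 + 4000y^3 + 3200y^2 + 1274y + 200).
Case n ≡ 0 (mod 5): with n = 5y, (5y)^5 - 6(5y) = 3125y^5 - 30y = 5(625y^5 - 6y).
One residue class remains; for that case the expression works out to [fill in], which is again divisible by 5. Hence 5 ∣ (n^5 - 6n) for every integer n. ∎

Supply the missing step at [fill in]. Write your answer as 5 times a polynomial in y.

5(625y^5 + 625y^4 + 250y^3 + 50y^2 - y - 1)

The residues treated are {3, 2, 4, 0}, so the missing case is n ≡ 1 (mod 5); write n = 5y+1.
Then (5y+1)^5 - 6(5y+1) = 3125y^5 + 3125y^4 + 1250y^3 + 250y^2 - 5y - 5 = 5(625y^5 + 625y^4 + 250y^3 + 50y^2 - y - 1).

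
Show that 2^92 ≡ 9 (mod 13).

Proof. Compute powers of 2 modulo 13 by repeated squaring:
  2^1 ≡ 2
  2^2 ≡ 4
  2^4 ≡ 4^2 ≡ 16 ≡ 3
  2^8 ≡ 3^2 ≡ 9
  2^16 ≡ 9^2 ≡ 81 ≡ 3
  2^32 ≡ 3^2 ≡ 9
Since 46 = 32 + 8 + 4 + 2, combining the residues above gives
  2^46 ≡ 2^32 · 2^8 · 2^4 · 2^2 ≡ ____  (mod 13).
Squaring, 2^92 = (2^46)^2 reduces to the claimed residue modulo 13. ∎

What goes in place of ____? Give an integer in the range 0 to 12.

10

2^32 · 2^8 · 2^4 · 2^2 ≡ 9 · 9 · 3 · 4 = 972.
972 mod 13 = 10, so 2^46 ≡ 10 (mod 13).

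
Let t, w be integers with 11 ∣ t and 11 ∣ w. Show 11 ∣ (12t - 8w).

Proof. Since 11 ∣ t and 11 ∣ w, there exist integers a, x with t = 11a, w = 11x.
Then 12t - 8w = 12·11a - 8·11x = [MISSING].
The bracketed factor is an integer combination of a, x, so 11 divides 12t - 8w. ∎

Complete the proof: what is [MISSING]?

11(12a - 8x)

Pull the common 11 out of every term: 12·11a - 8·11x = 11(12a - 8x).
12a - 8x is an integer, which exhibits the divisibility.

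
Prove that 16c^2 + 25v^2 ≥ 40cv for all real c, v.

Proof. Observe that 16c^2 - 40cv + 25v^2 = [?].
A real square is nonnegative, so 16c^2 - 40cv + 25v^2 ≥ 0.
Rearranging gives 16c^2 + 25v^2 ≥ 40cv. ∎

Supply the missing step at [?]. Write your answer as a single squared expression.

16c^2 - 40cv + 25v^2 is a perfect-square trinomial: the outer terms are (4c)^2 and (5v)^2, and the cross term is -2·4c·5v.
So 16c^2 - 40cv + 25v^2 = (4c - 5v)^2 ≥ 0.

(4c - 5v)^2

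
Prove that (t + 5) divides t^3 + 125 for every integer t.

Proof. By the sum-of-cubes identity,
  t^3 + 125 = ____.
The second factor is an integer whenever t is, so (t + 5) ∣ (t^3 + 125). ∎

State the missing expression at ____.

(t + 5)(t^2 - 5t + 25)

Polynomial division of t^3 + 125 by t + 5 leaves remainder 0 and quotient t^2 - 5t + 25.
Hence t^3 + 125 = (t + 5)(t^2 - 5t + 25).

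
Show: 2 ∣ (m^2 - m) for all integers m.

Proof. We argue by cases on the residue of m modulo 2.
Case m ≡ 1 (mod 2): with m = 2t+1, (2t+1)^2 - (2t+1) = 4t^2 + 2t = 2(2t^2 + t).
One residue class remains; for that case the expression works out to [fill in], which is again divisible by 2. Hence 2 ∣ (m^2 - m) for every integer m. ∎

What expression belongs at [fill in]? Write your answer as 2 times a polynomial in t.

2(2t^2 - t)

Only m ≡ 0 (mod 2) is unaccounted for. Put m = 2t:
(2t)^2 - (2t) expands to 4t^2 - 2t,
and factoring out 2 leaves 2(2t^2 - t).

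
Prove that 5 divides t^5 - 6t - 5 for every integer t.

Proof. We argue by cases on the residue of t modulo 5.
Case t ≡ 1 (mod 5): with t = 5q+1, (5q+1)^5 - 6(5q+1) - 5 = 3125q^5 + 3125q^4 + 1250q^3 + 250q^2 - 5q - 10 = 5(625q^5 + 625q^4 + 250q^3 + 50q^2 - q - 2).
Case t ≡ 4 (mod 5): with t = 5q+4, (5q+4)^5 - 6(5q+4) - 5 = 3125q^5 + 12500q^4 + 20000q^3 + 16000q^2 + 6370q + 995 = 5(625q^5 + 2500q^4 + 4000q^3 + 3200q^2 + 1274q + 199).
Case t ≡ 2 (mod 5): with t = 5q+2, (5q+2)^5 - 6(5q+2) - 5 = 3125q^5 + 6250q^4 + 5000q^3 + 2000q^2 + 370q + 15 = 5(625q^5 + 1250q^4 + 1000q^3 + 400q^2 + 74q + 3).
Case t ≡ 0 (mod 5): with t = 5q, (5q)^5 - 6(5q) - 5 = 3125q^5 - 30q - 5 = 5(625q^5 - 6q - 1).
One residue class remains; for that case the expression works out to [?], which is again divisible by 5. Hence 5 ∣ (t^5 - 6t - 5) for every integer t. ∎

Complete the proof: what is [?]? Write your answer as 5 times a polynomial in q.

The residues treated are {1, 4, 2, 0}, so the missing case is t ≡ 3 (mod 5); write t = 5q+3.
Then (5q+3)^5 - 6(5q+3) - 5 = 3125q^5 + 9375q^4 + 11250q^3 + 6750q^2 + 1995q + 220 = 5(625q^5 + 1875q^4 + 2250q^3 + 1350q^2 + 399q + 44).

5(625q^5 + 1875q^4 + 2250q^3 + 1350q^2 + 399q + 44)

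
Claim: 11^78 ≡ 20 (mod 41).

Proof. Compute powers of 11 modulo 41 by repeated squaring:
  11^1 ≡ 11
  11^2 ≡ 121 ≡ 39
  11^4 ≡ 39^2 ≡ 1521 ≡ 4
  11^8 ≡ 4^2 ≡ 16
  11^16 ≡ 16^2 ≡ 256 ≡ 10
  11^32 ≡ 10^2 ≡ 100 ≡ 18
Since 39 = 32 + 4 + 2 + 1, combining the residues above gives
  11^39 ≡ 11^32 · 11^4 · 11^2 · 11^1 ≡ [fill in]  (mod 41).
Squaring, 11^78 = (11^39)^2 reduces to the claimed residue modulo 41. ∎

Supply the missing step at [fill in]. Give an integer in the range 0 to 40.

Multiply the listed residues: 18 · 4 · 39 · 11 = 72 → 2808 → 30888.
Reducing modulo 41: 30888 = 753·41 + 15, so 11^39 ≡ 15.

15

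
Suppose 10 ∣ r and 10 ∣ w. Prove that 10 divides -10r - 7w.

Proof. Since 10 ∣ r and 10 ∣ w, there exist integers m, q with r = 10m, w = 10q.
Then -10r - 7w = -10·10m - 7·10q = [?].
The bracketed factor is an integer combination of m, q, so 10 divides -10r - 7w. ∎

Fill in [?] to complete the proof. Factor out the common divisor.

Pull the common 10 out of every term: -10·10m - 7·10q = 10(-10m - 7q).
-10m - 7q is an integer, which exhibits the divisibility.

10(-10m - 7q)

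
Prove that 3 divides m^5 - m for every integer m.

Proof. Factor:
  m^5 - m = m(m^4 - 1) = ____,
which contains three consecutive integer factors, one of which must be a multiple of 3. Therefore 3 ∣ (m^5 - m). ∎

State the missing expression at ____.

(m - 1)m(m + 1)(m^2 + 1)

m^4 - 1 = (m^2 - 1)(m^2 + 1), and m^2 - 1 = (m-1)(m+1).
So m(m^4 - 1) = (m - 1)m(m + 1)(m^2 + 1).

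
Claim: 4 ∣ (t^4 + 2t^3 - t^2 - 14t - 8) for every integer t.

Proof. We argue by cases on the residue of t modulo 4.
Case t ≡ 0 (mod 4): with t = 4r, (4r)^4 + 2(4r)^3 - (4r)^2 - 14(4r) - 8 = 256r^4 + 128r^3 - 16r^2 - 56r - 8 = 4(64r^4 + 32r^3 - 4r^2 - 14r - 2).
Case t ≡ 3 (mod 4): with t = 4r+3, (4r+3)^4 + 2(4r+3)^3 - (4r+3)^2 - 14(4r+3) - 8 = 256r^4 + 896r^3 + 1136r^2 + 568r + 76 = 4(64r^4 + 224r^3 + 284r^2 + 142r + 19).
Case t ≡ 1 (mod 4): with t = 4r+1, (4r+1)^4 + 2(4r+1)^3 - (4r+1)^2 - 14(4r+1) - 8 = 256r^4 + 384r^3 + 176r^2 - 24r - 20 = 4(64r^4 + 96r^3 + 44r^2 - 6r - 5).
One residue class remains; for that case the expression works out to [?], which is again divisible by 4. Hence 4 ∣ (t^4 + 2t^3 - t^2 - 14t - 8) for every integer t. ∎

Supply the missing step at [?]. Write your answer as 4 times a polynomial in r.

Only t ≡ 2 (mod 4) is unaccounted for. Put t = 4r+2:
(4r+2)^4 + 2(4r+2)^3 - (4r+2)^2 - 14(4r+2) - 8 expands to 256r^4 + 640r^3 + 560r^2 + 152r - 8,
and factoring out 4 leaves 4(64r^4 + 160r^3 + 140r^2 + 38r - 2).

4(64r^4 + 160r^3 + 140r^2 + 38r - 2)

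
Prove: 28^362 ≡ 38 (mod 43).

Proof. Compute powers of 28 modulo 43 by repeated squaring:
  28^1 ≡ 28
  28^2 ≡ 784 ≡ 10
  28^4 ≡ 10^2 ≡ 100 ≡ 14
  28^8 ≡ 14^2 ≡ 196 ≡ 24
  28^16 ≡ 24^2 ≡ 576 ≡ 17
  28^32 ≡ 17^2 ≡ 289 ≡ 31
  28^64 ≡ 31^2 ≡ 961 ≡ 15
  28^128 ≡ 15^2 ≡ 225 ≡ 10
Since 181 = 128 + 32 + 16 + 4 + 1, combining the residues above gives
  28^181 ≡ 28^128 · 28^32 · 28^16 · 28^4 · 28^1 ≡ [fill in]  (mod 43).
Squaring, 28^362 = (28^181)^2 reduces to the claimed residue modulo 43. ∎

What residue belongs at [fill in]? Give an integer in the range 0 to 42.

Multiply the listed residues: 10 · 31 · 17 · 14 · 28 = 310 → 5270 → 73780 → 2065840.
Reducing modulo 43: 2065840 = 48042·43 + 34, so 28^181 ≡ 34.

34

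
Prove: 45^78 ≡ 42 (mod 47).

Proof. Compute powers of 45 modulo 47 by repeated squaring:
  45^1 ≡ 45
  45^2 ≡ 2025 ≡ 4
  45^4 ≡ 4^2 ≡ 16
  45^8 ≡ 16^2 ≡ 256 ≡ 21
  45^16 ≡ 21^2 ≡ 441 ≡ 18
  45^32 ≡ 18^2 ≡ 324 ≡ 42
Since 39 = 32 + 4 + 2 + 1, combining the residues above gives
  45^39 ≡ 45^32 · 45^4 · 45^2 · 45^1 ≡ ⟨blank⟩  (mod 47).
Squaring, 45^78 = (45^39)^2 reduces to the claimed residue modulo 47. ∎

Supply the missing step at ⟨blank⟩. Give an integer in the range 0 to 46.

Multiply the listed residues: 42 · 16 · 4 · 45 = 672 → 2688 → 120960.
Reducing modulo 47: 120960 = 2573·47 + 29, so 45^39 ≡ 29.

29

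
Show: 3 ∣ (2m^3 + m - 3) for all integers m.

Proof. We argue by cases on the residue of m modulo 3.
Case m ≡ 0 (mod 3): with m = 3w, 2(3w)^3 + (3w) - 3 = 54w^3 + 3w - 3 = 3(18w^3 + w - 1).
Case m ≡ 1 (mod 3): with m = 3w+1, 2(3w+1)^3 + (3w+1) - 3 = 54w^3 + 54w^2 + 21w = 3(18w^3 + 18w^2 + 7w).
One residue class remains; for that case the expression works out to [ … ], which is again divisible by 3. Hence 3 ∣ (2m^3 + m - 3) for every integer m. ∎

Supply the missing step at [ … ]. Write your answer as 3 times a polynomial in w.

3(18w^3 + 36w^2 + 25w + 5)

The residues treated are {0, 1}, so the missing case is m ≡ 2 (mod 3); write m = 3w+2.
Then 2(3w+2)^3 + (3w+2) - 3 = 54w^3 + 108w^2 + 75w + 15 = 3(18w^3 + 36w^2 + 25w + 5).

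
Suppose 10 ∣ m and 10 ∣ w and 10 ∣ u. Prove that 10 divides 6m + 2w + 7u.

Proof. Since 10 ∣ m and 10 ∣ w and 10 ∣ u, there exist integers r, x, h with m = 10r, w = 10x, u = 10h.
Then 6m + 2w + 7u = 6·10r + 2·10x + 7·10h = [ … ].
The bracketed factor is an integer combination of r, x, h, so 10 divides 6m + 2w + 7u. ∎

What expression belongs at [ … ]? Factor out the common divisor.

10(7h + 6r + 2x)

Each term has a factor of 10: 6·10r + 2·10x + 7·10h = 10·(7h + 6r + 2x).
Since 7h + 6r + 2x is an integer, 10 ∣ (6m + 2w + 7u).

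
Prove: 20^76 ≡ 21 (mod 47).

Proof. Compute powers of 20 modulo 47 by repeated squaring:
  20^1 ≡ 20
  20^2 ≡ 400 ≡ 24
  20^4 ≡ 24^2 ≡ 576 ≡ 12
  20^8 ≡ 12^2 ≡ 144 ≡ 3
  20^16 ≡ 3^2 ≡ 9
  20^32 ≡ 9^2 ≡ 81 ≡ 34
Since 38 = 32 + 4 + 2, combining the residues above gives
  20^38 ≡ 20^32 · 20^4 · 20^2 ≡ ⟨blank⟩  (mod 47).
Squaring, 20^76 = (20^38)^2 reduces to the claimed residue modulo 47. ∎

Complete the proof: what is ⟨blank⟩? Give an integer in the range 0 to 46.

Multiply the listed residues: 34 · 12 · 24 = 408 → 9792.
Reducing modulo 47: 9792 = 208·47 + 16, so 20^38 ≡ 16.

16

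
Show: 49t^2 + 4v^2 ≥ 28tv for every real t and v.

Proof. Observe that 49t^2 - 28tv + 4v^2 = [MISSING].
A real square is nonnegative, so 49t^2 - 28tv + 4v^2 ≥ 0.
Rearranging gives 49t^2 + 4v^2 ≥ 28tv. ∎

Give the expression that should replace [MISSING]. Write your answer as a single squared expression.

49t^2 - 28tv + 4v^2 is a perfect-square trinomial: the outer terms are (7t)^2 and (2v)^2, and the cross term is -2·7t·2v.
So 49t^2 - 28tv + 4v^2 = (7t - 2v)^2 ≥ 0.

(7t - 2v)^2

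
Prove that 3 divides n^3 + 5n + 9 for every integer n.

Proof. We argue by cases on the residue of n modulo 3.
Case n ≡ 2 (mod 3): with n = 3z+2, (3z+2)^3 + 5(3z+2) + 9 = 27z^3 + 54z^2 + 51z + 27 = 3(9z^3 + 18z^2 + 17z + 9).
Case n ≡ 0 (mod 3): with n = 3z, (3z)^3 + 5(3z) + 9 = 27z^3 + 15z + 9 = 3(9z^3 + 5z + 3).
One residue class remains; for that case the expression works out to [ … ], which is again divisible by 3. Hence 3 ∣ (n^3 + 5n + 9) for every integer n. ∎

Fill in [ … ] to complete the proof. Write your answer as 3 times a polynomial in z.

Only n ≡ 1 (mod 3) is unaccounted for. Put n = 3z+1:
(3z+1)^3 + 5(3z+1) + 9 expands to 27z^3 + 27z^2 + 24z + 15,
and factoring out 3 leaves 3(9z^3 + 9z^2 + 8z + 5).

3(9z^3 + 9z^2 + 8z + 5)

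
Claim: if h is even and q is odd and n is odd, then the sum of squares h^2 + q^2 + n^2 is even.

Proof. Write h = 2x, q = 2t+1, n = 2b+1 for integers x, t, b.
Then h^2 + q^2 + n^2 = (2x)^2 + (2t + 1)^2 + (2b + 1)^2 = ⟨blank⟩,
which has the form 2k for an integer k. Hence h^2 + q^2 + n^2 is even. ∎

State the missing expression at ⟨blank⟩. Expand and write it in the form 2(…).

(2x)^2 + (2t + 1)^2 + (2b + 1)^2 = 4b^2 + 4b + 4t^2 + 4t + 4x^2 + 2
= 2(2b^2 + 2b + 2t^2 + 2t + 2x^2 + 1).
Since 2b^2 + 2b + 2t^2 + 2t + 2x^2 + 1 is an integer, the sum of squares is of the form 2k for an integer k.

2(2b^2 + 2b + 2t^2 + 2t + 2x^2 + 1)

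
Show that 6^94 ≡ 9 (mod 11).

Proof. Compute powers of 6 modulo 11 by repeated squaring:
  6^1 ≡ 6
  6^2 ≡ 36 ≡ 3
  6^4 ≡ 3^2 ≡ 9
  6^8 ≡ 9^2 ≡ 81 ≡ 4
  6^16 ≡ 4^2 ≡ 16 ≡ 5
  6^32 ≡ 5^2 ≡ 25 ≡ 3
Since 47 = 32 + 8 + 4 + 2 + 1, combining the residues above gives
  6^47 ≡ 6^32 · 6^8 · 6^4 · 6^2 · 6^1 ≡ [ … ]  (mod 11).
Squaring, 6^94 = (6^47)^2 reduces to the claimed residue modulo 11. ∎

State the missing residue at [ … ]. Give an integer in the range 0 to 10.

8

Multiply the listed residues: 3 · 4 · 9 · 3 · 6 = 12 → 108 → 324 → 1944.
Reducing modulo 11: 1944 = 176·11 + 8, so 6^47 ≡ 8.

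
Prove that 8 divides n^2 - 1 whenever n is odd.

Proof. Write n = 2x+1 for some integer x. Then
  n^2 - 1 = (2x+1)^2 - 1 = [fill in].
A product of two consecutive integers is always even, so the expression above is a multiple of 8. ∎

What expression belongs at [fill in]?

(2x+1)^2 - 1 = 4x^2 + 4x + 1 - 1 = 4x^2 + 4x = 4x(x+1).
Since x and x+1 are consecutive, x(x+1) is even, and 4·(even) is a multiple of 8.

4x(x + 1)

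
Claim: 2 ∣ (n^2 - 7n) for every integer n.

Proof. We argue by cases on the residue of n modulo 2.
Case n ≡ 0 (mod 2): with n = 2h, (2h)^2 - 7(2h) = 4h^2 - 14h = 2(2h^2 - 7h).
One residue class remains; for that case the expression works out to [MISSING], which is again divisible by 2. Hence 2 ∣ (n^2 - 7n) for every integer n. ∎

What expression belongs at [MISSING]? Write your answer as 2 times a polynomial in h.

2(2h^2 - 5h - 3)

The residues treated are {0}, so the missing case is n ≡ 1 (mod 2); write n = 2h+1.
Then (2h+1)^2 - 7(2h+1) = 4h^2 - 10h - 6 = 2(2h^2 - 5h - 3).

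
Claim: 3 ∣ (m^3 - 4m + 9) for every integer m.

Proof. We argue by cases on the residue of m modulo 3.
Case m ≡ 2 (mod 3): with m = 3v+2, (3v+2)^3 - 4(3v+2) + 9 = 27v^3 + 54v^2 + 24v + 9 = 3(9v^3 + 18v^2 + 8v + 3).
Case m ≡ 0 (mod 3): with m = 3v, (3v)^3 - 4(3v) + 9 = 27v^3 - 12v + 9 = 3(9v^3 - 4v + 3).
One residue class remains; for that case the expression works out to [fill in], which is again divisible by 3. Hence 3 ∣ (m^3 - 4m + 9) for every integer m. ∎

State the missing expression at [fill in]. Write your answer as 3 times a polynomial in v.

The residues treated are {2, 0}, so the missing case is m ≡ 1 (mod 3); write m = 3v+1.
Then (3v+1)^3 - 4(3v+1) + 9 = 27v^3 + 27v^2 - 3v + 6 = 3(9v^3 + 9v^2 - v + 2).

3(9v^3 + 9v^2 - v + 2)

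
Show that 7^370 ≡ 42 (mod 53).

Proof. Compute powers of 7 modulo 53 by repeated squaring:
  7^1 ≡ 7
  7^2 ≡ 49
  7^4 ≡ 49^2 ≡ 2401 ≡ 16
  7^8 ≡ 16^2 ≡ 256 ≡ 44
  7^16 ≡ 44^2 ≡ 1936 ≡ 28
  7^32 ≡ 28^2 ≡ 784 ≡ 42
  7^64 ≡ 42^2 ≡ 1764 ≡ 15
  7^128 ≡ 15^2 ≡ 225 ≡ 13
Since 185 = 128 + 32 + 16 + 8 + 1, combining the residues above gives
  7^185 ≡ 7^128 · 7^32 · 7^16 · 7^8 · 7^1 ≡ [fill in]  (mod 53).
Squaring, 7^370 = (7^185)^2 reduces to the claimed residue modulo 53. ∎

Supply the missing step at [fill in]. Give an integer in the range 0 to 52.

25

7^128 · 7^32 · 7^16 · 7^8 · 7^1 ≡ 13 · 42 · 28 · 44 · 7 = 4708704.
4708704 mod 53 = 25, so 7^185 ≡ 25 (mod 53).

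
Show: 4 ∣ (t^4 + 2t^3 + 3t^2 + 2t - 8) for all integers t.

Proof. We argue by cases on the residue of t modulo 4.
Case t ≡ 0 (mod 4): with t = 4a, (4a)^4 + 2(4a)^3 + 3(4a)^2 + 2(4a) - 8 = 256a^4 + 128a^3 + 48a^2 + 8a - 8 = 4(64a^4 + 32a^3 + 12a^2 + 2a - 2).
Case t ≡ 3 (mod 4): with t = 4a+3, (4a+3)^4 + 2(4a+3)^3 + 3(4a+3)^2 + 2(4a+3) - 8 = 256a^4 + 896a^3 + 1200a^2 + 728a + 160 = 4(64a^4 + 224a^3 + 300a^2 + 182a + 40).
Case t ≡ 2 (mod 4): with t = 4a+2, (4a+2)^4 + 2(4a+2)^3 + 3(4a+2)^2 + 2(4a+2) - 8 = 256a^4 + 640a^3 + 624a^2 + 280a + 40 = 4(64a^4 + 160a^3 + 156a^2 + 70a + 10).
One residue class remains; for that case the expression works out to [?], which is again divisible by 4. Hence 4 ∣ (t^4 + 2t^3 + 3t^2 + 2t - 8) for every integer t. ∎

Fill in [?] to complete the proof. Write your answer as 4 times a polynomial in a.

4(64a^4 + 96a^3 + 60a^2 + 18a)

The residues treated are {0, 3, 2}, so the missing case is t ≡ 1 (mod 4); write t = 4a+1.
Then (4a+1)^4 + 2(4a+1)^3 + 3(4a+1)^2 + 2(4a+1) - 8 = 256a^4 + 384a^3 + 240a^2 + 72a = 4(64a^4 + 96a^3 + 60a^2 + 18a).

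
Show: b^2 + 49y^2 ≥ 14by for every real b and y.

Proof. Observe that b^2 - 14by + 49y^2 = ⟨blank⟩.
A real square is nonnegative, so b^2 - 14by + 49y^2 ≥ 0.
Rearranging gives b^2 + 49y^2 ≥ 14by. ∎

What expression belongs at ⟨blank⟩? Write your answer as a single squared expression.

b^2 - 14by + 49y^2 is a perfect-square trinomial: the outer terms are (b)^2 and (7y)^2, and the cross term is -2·b·7y.
So b^2 - 14by + 49y^2 = (b - 7y)^2 ≥ 0.

(b - 7y)^2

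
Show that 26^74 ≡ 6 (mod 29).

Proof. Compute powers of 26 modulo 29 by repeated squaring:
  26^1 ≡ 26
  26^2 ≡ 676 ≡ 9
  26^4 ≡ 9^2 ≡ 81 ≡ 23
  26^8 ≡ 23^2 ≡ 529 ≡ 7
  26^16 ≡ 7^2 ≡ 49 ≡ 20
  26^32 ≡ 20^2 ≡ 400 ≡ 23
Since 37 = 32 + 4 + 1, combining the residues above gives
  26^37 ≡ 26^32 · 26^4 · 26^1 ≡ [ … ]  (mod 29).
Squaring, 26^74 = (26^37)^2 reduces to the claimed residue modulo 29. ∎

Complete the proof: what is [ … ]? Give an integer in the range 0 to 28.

8

26^32 · 26^4 · 26^1 ≡ 23 · 23 · 26 = 13754.
13754 mod 29 = 8, so 26^37 ≡ 8 (mod 29).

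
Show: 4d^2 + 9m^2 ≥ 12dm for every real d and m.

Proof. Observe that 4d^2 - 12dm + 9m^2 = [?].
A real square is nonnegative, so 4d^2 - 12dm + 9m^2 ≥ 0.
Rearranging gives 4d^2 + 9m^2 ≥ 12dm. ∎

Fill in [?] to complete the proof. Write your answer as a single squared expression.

(2d - 3m)^2

The leading and trailing coefficients are 2^2 and 3^2, and 12 = 2·2·3, so the trinomial is (2d - 3m)^2.
Hence 4d^2 - 12dm + 9m^2 ≥ 0.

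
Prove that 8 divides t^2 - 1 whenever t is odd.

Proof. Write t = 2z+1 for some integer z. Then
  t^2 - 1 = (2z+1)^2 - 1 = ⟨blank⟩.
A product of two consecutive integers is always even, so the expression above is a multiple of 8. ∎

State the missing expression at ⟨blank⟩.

4z(z + 1)

(2z+1)^2 - 1 = 4z^2 + 4z + 1 - 1 = 4z^2 + 4z = 4z(z+1).
Since z and z+1 are consecutive, z(z+1) is even, and 4·(even) is a multiple of 8.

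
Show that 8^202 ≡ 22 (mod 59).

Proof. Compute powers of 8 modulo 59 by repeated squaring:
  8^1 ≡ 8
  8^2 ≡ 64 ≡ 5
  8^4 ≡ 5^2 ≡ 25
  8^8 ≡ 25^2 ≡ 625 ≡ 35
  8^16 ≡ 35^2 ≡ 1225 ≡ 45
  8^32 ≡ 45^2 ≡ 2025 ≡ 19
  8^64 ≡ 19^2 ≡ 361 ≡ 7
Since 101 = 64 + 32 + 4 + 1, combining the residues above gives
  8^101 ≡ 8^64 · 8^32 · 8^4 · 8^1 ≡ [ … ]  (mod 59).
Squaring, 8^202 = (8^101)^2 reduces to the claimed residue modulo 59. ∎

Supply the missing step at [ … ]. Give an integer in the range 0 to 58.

8^64 · 8^32 · 8^4 · 8^1 ≡ 7 · 19 · 25 · 8 = 26600.
26600 mod 59 = 50, so 8^101 ≡ 50 (mod 59).

50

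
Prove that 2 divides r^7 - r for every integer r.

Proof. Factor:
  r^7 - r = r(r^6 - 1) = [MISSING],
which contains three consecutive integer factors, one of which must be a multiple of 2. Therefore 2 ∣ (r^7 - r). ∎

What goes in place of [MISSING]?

r^6 - 1 = (r^2 - 1)(r^4 + r^2 + 1), and r^2 - 1 = (r-1)(r+1).
So r(r^6 - 1) = (r - 1)r(r + 1)(r^4 + r^2 + 1).

(r - 1)r(r + 1)(r^4 + r^2 + 1)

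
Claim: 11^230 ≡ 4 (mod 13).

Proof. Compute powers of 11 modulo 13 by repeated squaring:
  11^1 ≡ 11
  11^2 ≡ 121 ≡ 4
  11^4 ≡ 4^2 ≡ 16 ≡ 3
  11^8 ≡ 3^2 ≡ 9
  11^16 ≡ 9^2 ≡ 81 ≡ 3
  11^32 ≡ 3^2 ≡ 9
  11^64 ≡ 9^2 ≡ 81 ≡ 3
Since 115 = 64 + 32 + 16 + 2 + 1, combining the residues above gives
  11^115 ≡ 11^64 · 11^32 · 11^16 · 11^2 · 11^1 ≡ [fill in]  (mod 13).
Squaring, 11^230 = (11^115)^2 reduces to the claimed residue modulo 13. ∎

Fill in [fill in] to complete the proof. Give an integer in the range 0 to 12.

11^64 · 11^32 · 11^16 · 11^2 · 11^1 ≡ 3 · 9 · 3 · 4 · 11 = 3564.
3564 mod 13 = 2, so 11^115 ≡ 2 (mod 13).

2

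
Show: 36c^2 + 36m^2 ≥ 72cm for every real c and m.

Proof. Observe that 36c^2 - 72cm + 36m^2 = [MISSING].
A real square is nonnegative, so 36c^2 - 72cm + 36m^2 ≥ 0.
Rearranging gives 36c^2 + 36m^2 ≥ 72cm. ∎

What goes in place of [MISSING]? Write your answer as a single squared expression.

(6c - 6m)^2

36c^2 - 72cm + 36m^2 is a perfect-square trinomial: the outer terms are (6c)^2 and (6m)^2, and the cross term is -2·6c·6m.
So 36c^2 - 72cm + 36m^2 = (6c - 6m)^2 ≥ 0.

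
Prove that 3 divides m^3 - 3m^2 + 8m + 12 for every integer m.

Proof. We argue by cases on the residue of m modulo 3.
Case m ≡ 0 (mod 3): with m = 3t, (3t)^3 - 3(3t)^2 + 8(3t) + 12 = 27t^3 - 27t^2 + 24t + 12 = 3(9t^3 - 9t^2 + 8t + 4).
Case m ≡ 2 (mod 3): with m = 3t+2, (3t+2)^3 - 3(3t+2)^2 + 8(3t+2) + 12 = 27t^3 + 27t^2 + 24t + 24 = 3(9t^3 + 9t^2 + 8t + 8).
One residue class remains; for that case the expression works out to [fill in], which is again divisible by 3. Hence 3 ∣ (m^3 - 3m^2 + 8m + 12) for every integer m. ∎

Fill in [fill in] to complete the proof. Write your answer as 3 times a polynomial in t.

3(9t^3 + 5t + 6)

The residues treated are {0, 2}, so the missing case is m ≡ 1 (mod 3); write m = 3t+1.
Then (3t+1)^3 - 3(3t+1)^2 + 8(3t+1) + 12 = 27t^3 + 15t + 18 = 3(9t^3 + 5t + 6).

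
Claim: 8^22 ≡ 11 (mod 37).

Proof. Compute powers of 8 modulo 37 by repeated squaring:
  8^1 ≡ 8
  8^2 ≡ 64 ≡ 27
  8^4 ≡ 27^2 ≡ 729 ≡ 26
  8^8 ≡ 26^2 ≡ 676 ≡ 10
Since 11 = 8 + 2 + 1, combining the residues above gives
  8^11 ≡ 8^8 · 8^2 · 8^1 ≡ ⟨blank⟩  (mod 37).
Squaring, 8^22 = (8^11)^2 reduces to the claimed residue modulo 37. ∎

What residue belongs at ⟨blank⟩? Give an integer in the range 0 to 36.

14

8^8 · 8^2 · 8^1 ≡ 10 · 27 · 8 = 2160.
2160 mod 37 = 14, so 8^11 ≡ 14 (mod 37).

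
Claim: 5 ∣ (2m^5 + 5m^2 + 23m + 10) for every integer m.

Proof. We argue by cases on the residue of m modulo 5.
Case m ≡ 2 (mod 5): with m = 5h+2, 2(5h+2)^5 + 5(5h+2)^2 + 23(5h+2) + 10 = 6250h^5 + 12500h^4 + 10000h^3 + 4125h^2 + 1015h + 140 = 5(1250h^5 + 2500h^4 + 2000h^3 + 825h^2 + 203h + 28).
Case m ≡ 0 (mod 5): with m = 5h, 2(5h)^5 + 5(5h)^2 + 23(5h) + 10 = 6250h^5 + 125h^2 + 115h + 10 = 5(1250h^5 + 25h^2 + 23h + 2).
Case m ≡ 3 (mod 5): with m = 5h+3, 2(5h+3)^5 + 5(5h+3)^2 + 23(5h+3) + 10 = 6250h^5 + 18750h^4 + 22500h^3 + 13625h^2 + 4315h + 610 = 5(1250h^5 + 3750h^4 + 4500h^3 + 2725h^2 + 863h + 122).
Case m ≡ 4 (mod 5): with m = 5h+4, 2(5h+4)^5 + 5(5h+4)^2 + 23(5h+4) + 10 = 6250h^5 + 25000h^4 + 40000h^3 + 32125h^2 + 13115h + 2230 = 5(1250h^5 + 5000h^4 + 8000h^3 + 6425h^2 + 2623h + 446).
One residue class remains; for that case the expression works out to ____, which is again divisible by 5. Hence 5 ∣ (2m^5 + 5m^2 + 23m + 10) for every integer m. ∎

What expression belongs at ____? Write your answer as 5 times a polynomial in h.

5(1250h^5 + 1250h^4 + 500h^3 + 125h^2 + 43h + 8)

The residues treated are {2, 0, 3, 4}, so the missing case is m ≡ 1 (mod 5); write m = 5h+1.
Then 2(5h+1)^5 + 5(5h+1)^2 + 23(5h+1) + 10 = 6250h^5 + 6250h^4 + 2500h^3 + 625h^2 + 215h + 40 = 5(1250h^5 + 1250h^4 + 500h^3 + 125h^2 + 43h + 8).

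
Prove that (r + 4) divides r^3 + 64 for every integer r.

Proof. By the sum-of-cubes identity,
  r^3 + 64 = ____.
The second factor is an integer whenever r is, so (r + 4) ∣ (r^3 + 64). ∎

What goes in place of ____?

a^3 + b^3 = (a + b)(a^2 - ab + b^2). With a = r, b = 4:
r^3 + 64 = (r + 4)(r^2 - 4r + 16).

(r + 4)(r^2 - 4r + 16)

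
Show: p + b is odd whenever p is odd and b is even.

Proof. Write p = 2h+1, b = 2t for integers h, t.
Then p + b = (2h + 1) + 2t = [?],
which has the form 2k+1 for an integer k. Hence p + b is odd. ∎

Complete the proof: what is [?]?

2(h + t) + 1

(2h + 1) + 2t = 2h + 2t + 1
= 2(h + t) + 1.
Since h + t is an integer, the sum is of the form 2k+1 for an integer k.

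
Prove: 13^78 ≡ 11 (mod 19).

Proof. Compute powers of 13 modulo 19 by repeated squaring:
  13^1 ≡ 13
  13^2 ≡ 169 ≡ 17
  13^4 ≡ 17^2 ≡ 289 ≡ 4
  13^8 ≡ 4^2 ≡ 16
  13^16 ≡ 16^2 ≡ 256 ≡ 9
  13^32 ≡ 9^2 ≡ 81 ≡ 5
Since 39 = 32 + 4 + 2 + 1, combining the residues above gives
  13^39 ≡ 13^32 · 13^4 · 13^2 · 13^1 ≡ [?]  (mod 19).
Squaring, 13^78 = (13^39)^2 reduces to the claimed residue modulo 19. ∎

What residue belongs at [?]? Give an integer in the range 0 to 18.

13^32 · 13^4 · 13^2 · 13^1 ≡ 5 · 4 · 17 · 13 = 4420.
4420 mod 19 = 12, so 13^39 ≡ 12 (mod 19).

12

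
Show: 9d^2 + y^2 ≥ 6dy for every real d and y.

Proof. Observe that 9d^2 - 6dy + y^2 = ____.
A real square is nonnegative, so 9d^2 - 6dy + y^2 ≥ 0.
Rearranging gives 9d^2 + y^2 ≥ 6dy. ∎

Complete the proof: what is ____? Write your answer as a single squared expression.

(3d - y)^2

The leading and trailing coefficients are 3^2 and 1^2, and 6 = 2·3·1, so the trinomial is (3d - y)^2.
Hence 9d^2 - 6dy + y^2 ≥ 0.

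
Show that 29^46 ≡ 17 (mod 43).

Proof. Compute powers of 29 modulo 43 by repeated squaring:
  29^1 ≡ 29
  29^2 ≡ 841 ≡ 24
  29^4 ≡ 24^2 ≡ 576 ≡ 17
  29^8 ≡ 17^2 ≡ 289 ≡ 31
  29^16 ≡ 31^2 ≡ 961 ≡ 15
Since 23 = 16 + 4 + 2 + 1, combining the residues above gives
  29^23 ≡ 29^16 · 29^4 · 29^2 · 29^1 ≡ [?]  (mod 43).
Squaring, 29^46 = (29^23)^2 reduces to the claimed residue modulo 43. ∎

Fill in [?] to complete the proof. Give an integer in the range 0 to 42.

Multiply the listed residues: 15 · 17 · 24 · 29 = 255 → 6120 → 177480.
Reducing modulo 43: 177480 = 4127·43 + 19, so 29^23 ≡ 19.

19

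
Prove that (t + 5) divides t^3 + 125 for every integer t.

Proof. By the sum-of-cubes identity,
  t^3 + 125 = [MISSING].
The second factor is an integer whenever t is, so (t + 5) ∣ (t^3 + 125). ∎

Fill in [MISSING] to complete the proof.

Polynomial division of t^3 + 125 by t + 5 leaves remainder 0 and quotient t^2 - 5t + 25.
Hence t^3 + 125 = (t + 5)(t^2 - 5t + 25).

(t + 5)(t^2 - 5t + 25)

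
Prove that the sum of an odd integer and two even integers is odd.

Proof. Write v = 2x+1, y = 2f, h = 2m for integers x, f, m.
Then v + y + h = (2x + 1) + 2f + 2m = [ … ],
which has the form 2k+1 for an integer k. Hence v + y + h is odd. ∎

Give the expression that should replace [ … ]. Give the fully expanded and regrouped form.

Expanding: (2x + 1) + 2f + 2m = 2f + 2m + 2x + 1.
Every term except the constant is even, so this is 2(f + m + x) + 1,
and f + m + x ∈ ℤ gives the required form.

2(f + m + x) + 1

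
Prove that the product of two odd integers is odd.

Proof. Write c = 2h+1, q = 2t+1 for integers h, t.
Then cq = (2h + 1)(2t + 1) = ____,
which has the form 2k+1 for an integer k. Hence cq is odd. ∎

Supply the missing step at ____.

2(2ht + h + t) + 1

(2h + 1)(2t + 1) = 4ht + 2h + 2t + 1
= 2(2ht + h + t) + 1.
Since 2ht + h + t is an integer, the product is of the form 2k+1 for an integer k.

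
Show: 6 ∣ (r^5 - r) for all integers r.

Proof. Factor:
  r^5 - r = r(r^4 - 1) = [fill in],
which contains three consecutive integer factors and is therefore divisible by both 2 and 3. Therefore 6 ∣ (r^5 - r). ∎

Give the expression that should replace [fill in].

r^4 - 1 = (r^2 - 1)(r^2 + 1), and r^2 - 1 = (r-1)(r+1).
So r(r^4 - 1) = (r - 1)r(r + 1)(r^2 + 1).

(r - 1)r(r + 1)(r^2 + 1)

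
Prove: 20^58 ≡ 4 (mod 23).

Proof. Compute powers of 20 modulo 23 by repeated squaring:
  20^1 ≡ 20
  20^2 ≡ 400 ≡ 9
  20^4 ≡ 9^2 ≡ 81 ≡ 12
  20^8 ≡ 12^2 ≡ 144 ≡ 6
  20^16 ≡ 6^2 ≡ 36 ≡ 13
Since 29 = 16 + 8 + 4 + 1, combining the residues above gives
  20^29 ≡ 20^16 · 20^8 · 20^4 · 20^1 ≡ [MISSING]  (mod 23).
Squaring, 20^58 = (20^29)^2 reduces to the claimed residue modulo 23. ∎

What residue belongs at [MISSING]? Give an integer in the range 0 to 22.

20^16 · 20^8 · 20^4 · 20^1 ≡ 13 · 6 · 12 · 20 = 18720.
18720 mod 23 = 21, so 20^29 ≡ 21 (mod 23).

21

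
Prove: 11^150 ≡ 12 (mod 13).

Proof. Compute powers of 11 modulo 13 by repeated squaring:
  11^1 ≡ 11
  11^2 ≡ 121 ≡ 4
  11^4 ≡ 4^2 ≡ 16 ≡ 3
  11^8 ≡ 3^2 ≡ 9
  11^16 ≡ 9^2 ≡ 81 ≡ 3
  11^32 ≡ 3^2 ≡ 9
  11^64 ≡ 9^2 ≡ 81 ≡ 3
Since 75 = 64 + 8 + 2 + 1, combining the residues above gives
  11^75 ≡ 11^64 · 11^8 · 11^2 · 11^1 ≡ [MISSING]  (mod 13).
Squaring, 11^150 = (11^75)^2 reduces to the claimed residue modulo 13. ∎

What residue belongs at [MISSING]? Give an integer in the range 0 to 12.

5

11^64 · 11^8 · 11^2 · 11^1 ≡ 3 · 9 · 4 · 11 = 1188.
1188 mod 13 = 5, so 11^75 ≡ 5 (mod 13).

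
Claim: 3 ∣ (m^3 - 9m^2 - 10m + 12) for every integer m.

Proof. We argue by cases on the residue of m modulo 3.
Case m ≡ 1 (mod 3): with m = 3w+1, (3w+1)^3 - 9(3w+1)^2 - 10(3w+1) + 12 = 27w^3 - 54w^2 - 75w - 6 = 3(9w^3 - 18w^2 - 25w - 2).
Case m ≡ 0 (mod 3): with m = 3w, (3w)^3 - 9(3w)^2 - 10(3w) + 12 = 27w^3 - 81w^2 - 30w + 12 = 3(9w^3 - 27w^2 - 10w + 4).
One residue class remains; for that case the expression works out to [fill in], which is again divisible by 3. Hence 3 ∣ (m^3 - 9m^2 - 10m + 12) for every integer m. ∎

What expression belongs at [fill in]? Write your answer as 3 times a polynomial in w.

The residues treated are {1, 0}, so the missing case is m ≡ 2 (mod 3); write m = 3w+2.
Then (3w+2)^3 - 9(3w+2)^2 - 10(3w+2) + 12 = 27w^3 - 27w^2 - 102w - 36 = 3(9w^3 - 9w^2 - 34w - 12).

3(9w^3 - 9w^2 - 34w - 12)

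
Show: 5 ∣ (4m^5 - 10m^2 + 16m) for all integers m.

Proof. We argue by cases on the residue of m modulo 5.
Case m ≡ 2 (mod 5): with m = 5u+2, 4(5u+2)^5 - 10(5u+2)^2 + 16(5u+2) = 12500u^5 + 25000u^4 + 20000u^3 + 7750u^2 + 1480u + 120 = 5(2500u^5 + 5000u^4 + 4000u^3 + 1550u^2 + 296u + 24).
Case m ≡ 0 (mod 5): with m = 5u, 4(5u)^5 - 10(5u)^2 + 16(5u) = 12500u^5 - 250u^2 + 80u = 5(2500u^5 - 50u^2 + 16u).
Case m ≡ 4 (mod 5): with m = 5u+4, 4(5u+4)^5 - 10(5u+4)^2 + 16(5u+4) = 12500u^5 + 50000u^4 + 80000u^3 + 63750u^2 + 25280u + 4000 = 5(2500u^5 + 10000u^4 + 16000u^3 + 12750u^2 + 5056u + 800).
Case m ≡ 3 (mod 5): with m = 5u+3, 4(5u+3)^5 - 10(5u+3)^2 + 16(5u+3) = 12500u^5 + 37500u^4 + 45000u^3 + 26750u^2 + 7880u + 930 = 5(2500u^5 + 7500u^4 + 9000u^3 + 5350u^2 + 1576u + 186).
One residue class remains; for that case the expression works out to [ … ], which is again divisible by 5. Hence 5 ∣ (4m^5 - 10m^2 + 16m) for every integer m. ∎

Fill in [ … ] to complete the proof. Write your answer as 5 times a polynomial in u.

5(2500u^5 + 2500u^4 + 1000u^3 + 150u^2 + 16u + 2)

Only m ≡ 1 (mod 5) is unaccounted for. Put m = 5u+1:
4(5u+1)^5 - 10(5u+1)^2 + 16(5u+1) expands to 12500u^5 + 12500u^4 + 5000u^3 + 750u^2 + 80u + 10,
and factoring out 5 leaves 5(2500u^5 + 2500u^4 + 1000u^3 + 150u^2 + 16u + 2).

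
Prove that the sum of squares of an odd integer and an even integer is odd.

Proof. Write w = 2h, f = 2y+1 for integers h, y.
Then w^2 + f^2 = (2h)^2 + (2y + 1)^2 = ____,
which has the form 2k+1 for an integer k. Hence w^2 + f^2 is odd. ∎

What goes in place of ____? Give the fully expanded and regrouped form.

2(2h^2 + 2y^2 + 2y) + 1

(2h)^2 + (2y + 1)^2 = 4h^2 + 4y^2 + 4y + 1
= 2(2h^2 + 2y^2 + 2y) + 1.
Since 2h^2 + 2y^2 + 2y is an integer, the sum of squares is of the form 2k+1 for an integer k.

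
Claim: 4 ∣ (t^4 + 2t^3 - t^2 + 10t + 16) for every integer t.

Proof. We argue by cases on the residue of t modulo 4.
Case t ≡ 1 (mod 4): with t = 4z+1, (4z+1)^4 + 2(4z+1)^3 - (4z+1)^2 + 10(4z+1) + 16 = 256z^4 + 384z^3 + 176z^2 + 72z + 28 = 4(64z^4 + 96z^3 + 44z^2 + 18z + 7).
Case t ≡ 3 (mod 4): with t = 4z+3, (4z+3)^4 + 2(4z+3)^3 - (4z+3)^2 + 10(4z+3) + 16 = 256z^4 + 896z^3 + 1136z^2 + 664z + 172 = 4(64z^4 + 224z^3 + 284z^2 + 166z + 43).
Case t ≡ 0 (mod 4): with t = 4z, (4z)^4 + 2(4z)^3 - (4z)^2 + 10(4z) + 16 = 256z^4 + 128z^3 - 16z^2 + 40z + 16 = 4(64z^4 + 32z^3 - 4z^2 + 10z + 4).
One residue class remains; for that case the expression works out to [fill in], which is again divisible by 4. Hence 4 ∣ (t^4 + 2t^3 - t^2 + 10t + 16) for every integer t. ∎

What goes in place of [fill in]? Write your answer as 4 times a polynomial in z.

Only t ≡ 2 (mod 4) is unaccounted for. Put t = 4z+2:
(4z+2)^4 + 2(4z+2)^3 - (4z+2)^2 + 10(4z+2) + 16 expands to 256z^4 + 640z^3 + 560z^2 + 248z + 64,
and factoring out 4 leaves 4(64z^4 + 160z^3 + 140z^2 + 62z + 16).

4(64z^4 + 160z^3 + 140z^2 + 62z + 16)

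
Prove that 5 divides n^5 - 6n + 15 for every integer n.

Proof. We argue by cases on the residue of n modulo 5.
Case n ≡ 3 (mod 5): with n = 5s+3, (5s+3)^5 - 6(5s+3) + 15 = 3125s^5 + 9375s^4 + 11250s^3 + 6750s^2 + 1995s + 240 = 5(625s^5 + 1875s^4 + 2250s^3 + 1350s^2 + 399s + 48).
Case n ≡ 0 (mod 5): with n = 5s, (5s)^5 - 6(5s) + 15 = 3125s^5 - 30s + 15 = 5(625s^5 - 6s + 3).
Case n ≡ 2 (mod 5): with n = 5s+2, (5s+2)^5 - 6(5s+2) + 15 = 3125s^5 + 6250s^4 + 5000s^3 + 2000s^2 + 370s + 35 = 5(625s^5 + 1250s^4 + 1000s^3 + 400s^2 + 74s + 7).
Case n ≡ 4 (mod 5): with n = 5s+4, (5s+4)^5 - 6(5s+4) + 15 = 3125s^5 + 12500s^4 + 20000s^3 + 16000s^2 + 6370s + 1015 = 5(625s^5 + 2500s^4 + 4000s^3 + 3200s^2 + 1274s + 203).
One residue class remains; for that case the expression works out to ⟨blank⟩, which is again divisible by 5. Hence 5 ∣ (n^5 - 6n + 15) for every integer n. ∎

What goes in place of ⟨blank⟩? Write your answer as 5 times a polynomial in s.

The residues treated are {3, 0, 2, 4}, so the missing case is n ≡ 1 (mod 5); write n = 5s+1.
Then (5s+1)^5 - 6(5s+1) + 15 = 3125s^5 + 3125s^4 + 1250s^3 + 250s^2 - 5s + 10 = 5(625s^5 + 625s^4 + 250s^3 + 50s^2 - s + 2).

5(625s^5 + 625s^4 + 250s^3 + 50s^2 - s + 2)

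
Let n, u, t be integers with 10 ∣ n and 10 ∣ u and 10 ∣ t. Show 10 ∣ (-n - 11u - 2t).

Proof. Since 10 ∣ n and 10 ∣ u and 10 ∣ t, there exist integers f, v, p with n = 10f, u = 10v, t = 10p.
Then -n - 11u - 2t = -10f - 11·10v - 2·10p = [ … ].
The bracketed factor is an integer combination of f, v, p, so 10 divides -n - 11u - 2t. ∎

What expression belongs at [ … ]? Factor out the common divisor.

10(-f - 2p - 11v)

Pull the common 10 out of every term: -10f - 11·10v - 2·10p = 10(-f - 2p - 11v).
-f - 2p - 11v is an integer, which exhibits the divisibility.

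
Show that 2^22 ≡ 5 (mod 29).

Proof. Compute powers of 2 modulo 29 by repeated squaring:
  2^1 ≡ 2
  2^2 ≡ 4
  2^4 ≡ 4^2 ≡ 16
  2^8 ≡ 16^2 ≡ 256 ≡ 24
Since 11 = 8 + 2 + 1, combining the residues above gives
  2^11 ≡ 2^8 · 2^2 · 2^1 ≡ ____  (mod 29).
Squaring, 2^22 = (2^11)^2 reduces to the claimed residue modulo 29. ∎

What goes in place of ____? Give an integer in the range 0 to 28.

Multiply the listed residues: 24 · 4 · 2 = 96 → 192.
Reducing modulo 29: 192 = 6·29 + 18, so 2^11 ≡ 18.

18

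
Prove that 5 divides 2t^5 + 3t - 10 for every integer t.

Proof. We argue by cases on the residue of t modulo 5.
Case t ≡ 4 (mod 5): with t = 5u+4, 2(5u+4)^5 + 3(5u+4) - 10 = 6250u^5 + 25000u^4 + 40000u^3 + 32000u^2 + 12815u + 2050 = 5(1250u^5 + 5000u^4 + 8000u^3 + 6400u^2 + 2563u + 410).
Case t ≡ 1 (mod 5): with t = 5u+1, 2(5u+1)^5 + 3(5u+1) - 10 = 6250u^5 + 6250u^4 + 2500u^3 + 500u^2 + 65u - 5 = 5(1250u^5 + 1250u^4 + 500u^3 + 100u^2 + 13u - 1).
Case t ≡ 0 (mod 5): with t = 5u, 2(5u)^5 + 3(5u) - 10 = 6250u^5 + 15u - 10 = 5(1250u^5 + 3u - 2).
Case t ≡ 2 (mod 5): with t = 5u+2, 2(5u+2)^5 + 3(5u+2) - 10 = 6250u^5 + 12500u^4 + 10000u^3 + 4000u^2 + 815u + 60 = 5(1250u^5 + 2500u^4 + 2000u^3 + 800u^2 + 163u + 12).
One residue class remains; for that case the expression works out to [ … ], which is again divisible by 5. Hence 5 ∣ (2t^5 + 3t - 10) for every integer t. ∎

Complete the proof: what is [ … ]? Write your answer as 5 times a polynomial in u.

The residues treated are {4, 1, 0, 2}, so the missing case is t ≡ 3 (mod 5); write t = 5u+3.
Then 2(5u+3)^5 + 3(5u+3) - 10 = 6250u^5 + 18750u^4 + 22500u^3 + 13500u^2 + 4065u + 485 = 5(1250u^5 + 3750u^4 + 4500u^3 + 2700u^2 + 813u + 97).

5(1250u^5 + 3750u^4 + 4500u^3 + 2700u^2 + 813u + 97)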